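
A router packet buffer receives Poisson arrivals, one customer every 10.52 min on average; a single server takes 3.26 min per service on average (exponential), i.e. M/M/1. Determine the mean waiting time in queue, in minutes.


λ = 60/10.52 = 5.7034 /hr
μ = 60/3.26 = 18.4049 /hr
ρ = λ/μ = 5.7034/18.4049 = 0.3099
Wq = ρ/(μ−λ) = 0.3099/(18.4049−5.7034) = 0.02440 hr
In minutes: 0.02440·60 = 1.464 min

Final: 1.464 min


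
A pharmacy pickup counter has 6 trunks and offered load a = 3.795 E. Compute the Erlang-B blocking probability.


B(c,a) = (a^c/c!) / Σ_{k=0}^{c} a^k/k!
a^6/6! = 4.148950
Σ terms (k=0..6): 1.00000 + 3.79500 + 7.20101 + 9.10928 + 8.64243 + 6.55960 + 4.14895 = 40.456278
B = 4.148950/40.456278 = 0.102554

Final: 0.102554


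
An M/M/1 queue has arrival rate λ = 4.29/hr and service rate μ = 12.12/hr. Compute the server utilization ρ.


ρ = λ/μ = 4.29/12.12 = 0.3540

Final: 0.3540


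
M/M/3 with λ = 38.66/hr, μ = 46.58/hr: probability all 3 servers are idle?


a = λ/μ = 38.66/46.58 = 0.8300; ρ = a/c = 0.2767
Σ_{k=0}^{2} a^k/k! (terms k=0..2) = 1.00000 + 0.82997 + 0.34443 = 2.17439
Tail: a^3/(3!(1−ρ)) = 0.57172/(6·0.7233) = 0.13173
P₀ = 1/(2.17439 + 0.13173) = 1/2.30613 = 0.433627

Final: 0.433627


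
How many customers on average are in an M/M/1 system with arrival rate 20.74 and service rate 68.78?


ρ = λ/μ = 20.74/68.78 = 0.3015
L = ρ/(1−ρ) = 0.3015/(1 − 0.3015) = 0.3015/0.6985 = 0.4317

Final: 0.4317


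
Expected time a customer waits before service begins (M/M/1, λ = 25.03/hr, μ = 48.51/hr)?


ρ = 25.03/48.51 = 0.5160
Wq = ρ/(μ−λ) = 0.5160/(48.51 − 25.03) = 0.5160/23.48 = 0.02198 hr

Final: 0.02198 hr


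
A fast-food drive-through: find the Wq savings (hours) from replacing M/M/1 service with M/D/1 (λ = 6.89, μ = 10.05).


ρ = 6.89/10.05 = 0.6856
Wq(M/M/1) = ρ/(μ−λ) = 0.6856/3.16 = 0.21695 hr
Wq(M/D/1) = ρ/(2(μ−λ)) = 0.10848 hr
Savings = 0.21695 − 0.10848 = 0.10848 hr

Final: 0.10848 hr


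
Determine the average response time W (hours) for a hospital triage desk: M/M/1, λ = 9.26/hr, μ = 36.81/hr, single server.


W = 1/(μ−λ) = 1/(36.81 − 9.26) = 1/27.55 = 0.03630 hr

Final: 0.03630 hr


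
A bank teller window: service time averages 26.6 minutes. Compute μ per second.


μ = 1/(service time) in consistent units.
1 second = 0.0166667 min, so μ = 0.0166667/26.6 = 0.0006266 per second

Final: 0.0006266 /sec


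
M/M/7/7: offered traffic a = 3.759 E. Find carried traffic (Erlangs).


B(7,3.759) = 0.050982 (Erlang-B)
Carried load = a(1 − B) = 3.759·(1 − 0.050982) = 3.759·0.949018 = 3.5674 E

Final: 3.5674 Erlangs


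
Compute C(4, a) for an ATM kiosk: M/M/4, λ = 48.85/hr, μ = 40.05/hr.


a = λ/μ = 1.2197; ρ = a/4 = 0.3049
P₀ = 0.294229 (from M/M/c formula)
C(c,a) = [a^c/(c!(1−ρ))]·P₀ = [2.21334/(24·0.6951)]·0.294229
= 0.13268·0.294229 = 0.039039

Final: 0.039039


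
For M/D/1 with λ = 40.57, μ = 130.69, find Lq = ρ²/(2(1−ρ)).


ρ = 40.57/130.69 = 0.3104
M/D/1: Lq = ρ²/(2(1−ρ)) = 0.09637/(2·0.6896) = 0.06987

Final: 0.06987


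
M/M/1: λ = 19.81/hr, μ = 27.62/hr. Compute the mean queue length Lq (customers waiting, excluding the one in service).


ρ = 19.81/27.62 = 0.7172
Lq = ρ²/(1−ρ) = 0.5144/0.2828 = 1.8193

Final: 1.8193


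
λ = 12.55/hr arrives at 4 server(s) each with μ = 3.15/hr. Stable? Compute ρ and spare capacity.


Total capacity cμ = 4·3.15 = 12.60/hr
ρ = λ/(cμ) = 12.55/12.60 = 0.9960
Stable ⇔ ρ < 1: YES
Spare capacity = cμ − λ = 12.60 − 12.55 = 0.05/hr

Final: ρ = 0.9960; stable; margin = 0.05/hr


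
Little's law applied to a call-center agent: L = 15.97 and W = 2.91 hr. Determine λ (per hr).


λ = L/W = 15.97/2.91 = 5.4880 /hr

Final: 5.4880 /hr


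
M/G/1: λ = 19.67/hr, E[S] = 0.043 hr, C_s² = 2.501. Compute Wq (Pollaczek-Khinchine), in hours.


ρ = λ·E[S] = 19.67·0.043 = 0.8458
E[S²] = E[S]²(1+C_s²) = 0.043²·(1+2.501) = 0.006473
Wq = λ·E[S²]/(2(1−ρ)) = 19.67·0.006473/(2·0.1542) = 0.41290 hr

Final: 0.41290 hr


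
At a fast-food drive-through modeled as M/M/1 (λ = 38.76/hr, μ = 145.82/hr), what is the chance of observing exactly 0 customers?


ρ = 38.76/145.82 = 0.2658
P_n = (1−ρ)·ρ^n = (1 − 0.2658)·0.2658^0 = 0.7342·1.000000 = 0.734193

Final: 0.734193


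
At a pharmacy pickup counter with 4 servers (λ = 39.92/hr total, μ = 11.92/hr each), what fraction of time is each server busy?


ρ = λ/(cμ) = 39.92/(4·11.92) = 39.92/47.68 = 0.8372

Final: 0.8372


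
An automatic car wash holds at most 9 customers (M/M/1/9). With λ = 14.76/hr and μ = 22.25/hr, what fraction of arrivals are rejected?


ρ = λ/μ = 14.76/22.25 = 0.6634
P_K = (1−ρ)ρ^K/(1−ρ^(K+1)) = (0.3366·0.024878)/(1 − 0.016503)
= 0.008374/0.983497 = 0.008515

Final: 0.008515


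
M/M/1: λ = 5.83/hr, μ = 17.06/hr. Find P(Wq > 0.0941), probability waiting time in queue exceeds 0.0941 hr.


ρ = 5.83/17.06 = 0.3417
P(Wq > t) = ρ·e^{−(μ−λ)t} = 0.3417·e^{−1.0567}
= 0.3417·0.347586 = 0.118782

Final: 0.118782


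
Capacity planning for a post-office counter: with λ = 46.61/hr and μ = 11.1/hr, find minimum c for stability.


Stability requires cμ > λ ⇔ c > λ/μ.
λ/μ = 46.61/11.1 = 4.1991
Minimum integer c = ⌊4.1991⌋ + 1 = 5
Check: 5·11.1 = 55.50 > 46.61, while 4·11.1 = 44.40 ≤ 46.61

Final: 5 servers


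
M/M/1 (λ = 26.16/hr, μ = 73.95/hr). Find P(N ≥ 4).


ρ = 26.16/73.95 = 0.3538
P(N ≥ n) = ρ^n = 0.3538^4 = 0.015660

Final: 0.015660


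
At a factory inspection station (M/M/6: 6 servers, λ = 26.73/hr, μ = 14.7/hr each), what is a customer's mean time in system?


a = 1.8184; ρ = 0.3031; P₀ = 0.162156
Lq = P₀·a^c·ρ/(c!(1−ρ)²) = 0.005080
Wq = Lq/λ = 0.005080/26.73 = 0.0001900 hr
W = Wq + 1/μ = 0.0001900 + 0.06803 = 0.06822 hr

Final: 0.06822 hr


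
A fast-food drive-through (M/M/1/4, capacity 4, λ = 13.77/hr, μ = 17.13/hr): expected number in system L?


ρ = 13.77/17.13 = 0.8039
L = ρ[1 − (K+1)ρ^K + Kρ^(K+1)] / [(1−ρ)(1−ρ^(K+1))]
Numerator: 0.8039·(1 − 5·0.417548 + 4·0.335647) = 0.204861
Denominator: (0.1961)·(0.664353) = 0.130311
L = 0.204861/0.130311 = 1.5721

Final: 1.5721


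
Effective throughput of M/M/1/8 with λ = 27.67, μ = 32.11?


ρ = 0.8617; P_K = (1−ρ)ρ^8/(1−ρ^9) = 0.056970
λ_eff = λ(1 − P_K) = 27.67·(1 − 0.056970) = 27.67·0.943030 = 26.0936 /hr

Final: 26.0936 /hr


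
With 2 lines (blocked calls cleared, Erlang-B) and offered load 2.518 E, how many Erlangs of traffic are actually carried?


B(2,2.518) = 0.473996 (Erlang-B)
Carried load = a(1 − B) = 2.518·(1 − 0.473996) = 2.518·0.526004 = 1.3245 E

Final: 1.3245 Erlangs


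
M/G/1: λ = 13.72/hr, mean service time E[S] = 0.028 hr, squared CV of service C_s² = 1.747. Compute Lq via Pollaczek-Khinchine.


ρ = λ·E[S] = 13.72·0.028 = 0.3842
Lq = ρ²(1+C_s²)/(2(1−ρ)) = 0.1476·(1+1.747)/(2·0.6158)
= 0.1476·2.7470/1.2317 = 0.32914

Final: 0.32914


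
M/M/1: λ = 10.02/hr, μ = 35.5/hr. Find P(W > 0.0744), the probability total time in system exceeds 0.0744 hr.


W ~ Exponential(μ−λ) for M/M/1.
μ − λ = 35.5 − 10.02 = 25.4800
P(W > t) = e^{−(μ−λ)t} = e^{−1.8957} = 0.150211

Final: 0.150211


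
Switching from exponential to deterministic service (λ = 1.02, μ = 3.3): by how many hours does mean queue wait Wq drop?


ρ = 1.02/3.3 = 0.3091
Wq(M/M/1) = ρ/(μ−λ) = 0.3091/2.28 = 0.13557 hr
Wq(M/D/1) = ρ/(2(μ−λ)) = 0.06778 hr
Savings = 0.13557 − 0.06778 = 0.06778 hr

Final: 0.06778 hr


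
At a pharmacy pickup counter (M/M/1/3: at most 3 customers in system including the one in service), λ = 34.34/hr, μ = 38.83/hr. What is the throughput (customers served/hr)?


ρ = 0.8844; P_K = (1−ρ)ρ^3/(1−ρ^4) = 0.205968
λ_eff = λ(1 − P_K) = 34.34·(1 − 0.205968) = 34.34·0.794032 = 27.2671 /hr

Final: 27.2671 /hr


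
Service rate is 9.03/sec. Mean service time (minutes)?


Mean service time = 1/μ = 1/9.03 second = 0.11074 second
In minutes: 0.11074 × 0.0166667 = 0.001846 min

Final: 0.001846 min


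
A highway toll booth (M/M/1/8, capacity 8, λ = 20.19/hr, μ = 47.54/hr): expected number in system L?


ρ = 20.19/47.54 = 0.4247
L = ρ[1 − (K+1)ρ^K + Kρ^(K+1)] / [(1−ρ)(1−ρ^(K+1))]
Numerator: 0.4247·(1 − 9·0.001058 + 8·0.0004495) = 0.422177
Denominator: (0.5753)·(0.999551) = 0.575046
L = 0.422177/0.575046 = 0.7342

Final: 0.7342


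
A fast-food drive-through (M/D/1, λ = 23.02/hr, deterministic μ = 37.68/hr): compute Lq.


ρ = 23.02/37.68 = 0.6109
M/D/1: Lq = ρ²/(2(1−ρ)) = 0.3732/(2·0.3891) = 0.47966

Final: 0.47966


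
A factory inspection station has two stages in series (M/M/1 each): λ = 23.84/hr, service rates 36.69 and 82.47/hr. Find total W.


Each node sees arrival rate λ = 23.84/hr (tandem ⇒ throughput preserved).
W₁ = 1/(μ₁−λ) = 1/(36.69−23.84) = 0.07782 hr
W₂ = 1/(μ₂−λ) = 1/(82.47−23.84) = 0.01706 hr
W_total = W₁ + W₂ = 0.07782 + 0.01706 = 0.09488 hr

Final: 0.09488 hr


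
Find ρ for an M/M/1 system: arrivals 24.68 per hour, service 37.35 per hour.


ρ = λ/μ = 24.68/37.35 = 0.6608

Final: 0.6608


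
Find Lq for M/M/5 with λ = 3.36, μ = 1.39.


a = λ/μ = 2.4173; ρ = a/5 = 0.4835
P₀ = 0.087359
Lq = P₀·a^c·ρ / (c!·(1−ρ)²) = 0.087359·82.53200·0.4835/(120·0.26682)
= 0.10886

Final: 0.10886


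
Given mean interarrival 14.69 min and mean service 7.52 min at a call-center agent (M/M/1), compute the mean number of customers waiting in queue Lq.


λ = 60/14.69 = 4.0844 /hr
μ = 60/7.52 = 7.9787 /hr
ρ = λ/μ = 4.0844/7.9787 = 0.5119
Lq = ρ²/(1−ρ) = 0.2621/0.4881 = 0.5369

Final: 0.5369


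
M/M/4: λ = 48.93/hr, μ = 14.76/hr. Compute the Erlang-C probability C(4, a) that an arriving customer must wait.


a = λ/μ = 3.3150; ρ = a/4 = 0.8288
P₀ = 0.022091 (from M/M/c formula)
C(c,a) = [a^c/(c!(1−ρ))]·P₀ = [120.76899/(24·0.1712)]·0.022091
= 29.38593·0.022091 = 0.649162

Final: 0.649162


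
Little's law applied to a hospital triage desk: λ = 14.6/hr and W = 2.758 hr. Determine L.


L = λW = 14.6·2.758 = 40.2668

Final: 40.2668


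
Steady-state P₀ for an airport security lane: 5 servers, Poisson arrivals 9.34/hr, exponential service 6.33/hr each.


a = λ/μ = 9.34/6.33 = 1.4755; ρ = a/c = 0.2951
Σ_{k=0}^{4} a^k/k! (terms k=0..4) = 1.00000 + 1.47551 + 1.08857 + 0.53540 + 0.19750 = 4.29698
Tail: a^5/(5!(1−ρ)) = 6.99384/(120·0.7049) = 0.08268
P₀ = 1/(4.29698 + 0.08268) = 1/4.37966 = 0.228328

Final: 0.228328


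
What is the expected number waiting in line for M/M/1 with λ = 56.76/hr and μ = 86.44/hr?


ρ = 56.76/86.44 = 0.6566
Lq = ρ²/(1−ρ) = 0.4312/0.3434 = 1.2558

Final: 1.2558


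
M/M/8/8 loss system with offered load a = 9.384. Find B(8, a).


B(c,a) = (a^c/c!) / Σ_{k=0}^{c} a^k/k!
a^8/8! = 1491.363361
Σ terms (k=0..8): 1.00000 + 9.38400 + 44.02973 + 137.72499 + 323.10282 + 606.39938 + 948.40863 + 1271.40952 + 1491.36336 = 4832.822432
B = 1491.363361/4832.822432 = 0.308591

Final: 0.308591


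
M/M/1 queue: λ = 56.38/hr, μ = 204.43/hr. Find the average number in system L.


ρ = λ/μ = 56.38/204.43 = 0.2758
L = ρ/(1−ρ) = 0.2758/(1 − 0.2758) = 0.2758/0.7242 = 0.3808

Final: 0.3808


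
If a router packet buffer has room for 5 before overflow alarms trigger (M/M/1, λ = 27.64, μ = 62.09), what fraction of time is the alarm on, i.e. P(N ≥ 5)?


ρ = 27.64/62.09 = 0.4452
P(N ≥ n) = ρ^n = 0.4452^5 = 0.017482

Final: 0.017482


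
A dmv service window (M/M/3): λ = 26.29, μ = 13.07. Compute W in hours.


a = 2.0115; ρ = 0.6705; P₀ = 0.109278
Lq = P₀·a^c·ρ/(c!(1−ρ)²) = 0.91535
Wq = Lq/λ = 0.91535/26.29 = 0.03482 hr
W = Wq + 1/μ = 0.03482 + 0.07651 = 0.11133 hr

Final: 0.11133 hr


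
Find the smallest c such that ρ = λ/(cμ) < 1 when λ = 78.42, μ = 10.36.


Stability requires cμ > λ ⇔ c > λ/μ.
λ/μ = 78.42/10.36 = 7.5695
Minimum integer c = ⌊7.5695⌋ + 1 = 8
Check: 8·10.36 = 82.88 > 78.42, while 7·10.36 = 72.52 ≤ 78.42

Final: 8 servers


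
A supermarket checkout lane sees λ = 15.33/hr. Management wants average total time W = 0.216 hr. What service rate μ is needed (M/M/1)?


W = 1/(μ−λ) ⇒ μ − λ = 1/W = 1/0.216 = 4.6296
μ = λ + 1/W = 15.33 + 4.6296 = 19.9596 per hr

Final: 19.9596 /hr


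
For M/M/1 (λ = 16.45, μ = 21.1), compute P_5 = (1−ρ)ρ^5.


ρ = 16.45/21.1 = 0.7796
P_n = (1−ρ)·ρ^n = (1 − 0.7796)·0.7796^5 = 0.2204·0.288016 = 0.063473

Final: 0.063473


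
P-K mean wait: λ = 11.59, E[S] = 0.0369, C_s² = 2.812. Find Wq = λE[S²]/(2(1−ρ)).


ρ = λ·E[S] = 11.59·0.0369 = 0.4277
E[S²] = E[S]²(1+C_s²) = 0.0369²·(1+2.812) = 0.005190
Wq = λ·E[S²]/(2(1−ρ)) = 11.59·0.005190/(2·0.5723) = 0.05255 hr

Final: 0.05255 hr


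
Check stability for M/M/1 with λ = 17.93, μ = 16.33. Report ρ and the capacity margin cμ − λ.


Total capacity cμ = 1·16.33 = 16.33/hr
ρ = λ/(cμ) = 17.93/16.33 = 1.0980
Stable ⇔ ρ < 1: NO
Spare capacity = cμ − λ = 16.33 − 17.93 = -1.60/hr

Final: ρ = 1.0980; unstable; margin = -1.60/hr


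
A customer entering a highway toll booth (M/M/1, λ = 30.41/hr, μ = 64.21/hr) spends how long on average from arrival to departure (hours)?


W = 1/(μ−λ) = 1/(64.21 − 30.41) = 1/33.80 = 0.02959 hr

Final: 0.02959 hr


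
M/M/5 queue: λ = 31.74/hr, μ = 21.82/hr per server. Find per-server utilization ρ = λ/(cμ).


ρ = λ/(cμ) = 31.74/(5·21.82) = 31.74/109.10 = 0.2909

Final: 0.2909


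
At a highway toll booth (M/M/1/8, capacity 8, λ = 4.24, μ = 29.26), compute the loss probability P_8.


ρ = λ/μ = 4.24/29.26 = 0.1449
P_K = (1−ρ)ρ^K/(1−ρ^(K+1)) = (0.8551·0.0000001944)/(1 − 0.00000002817)
= 0.0000001662/1.000000 = 0.0000001662

Final: 0.0000001662


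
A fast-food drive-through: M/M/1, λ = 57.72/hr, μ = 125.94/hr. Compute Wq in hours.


ρ = 57.72/125.94 = 0.4583
Wq = ρ/(μ−λ) = 0.4583/(125.94 − 57.72) = 0.4583/68.22 = 0.006718 hr

Final: 0.006718 hr


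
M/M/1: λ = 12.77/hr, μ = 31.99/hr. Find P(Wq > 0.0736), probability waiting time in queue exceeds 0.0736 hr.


ρ = 12.77/31.99 = 0.3992
P(Wq > t) = ρ·e^{−(μ−λ)t} = 0.3992·e^{−1.4146}
= 0.3992·0.243025 = 0.097012

Final: 0.097012


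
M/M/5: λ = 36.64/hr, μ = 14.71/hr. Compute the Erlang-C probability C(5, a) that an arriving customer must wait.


a = λ/μ = 2.4908; ρ = a/5 = 0.4982
P₀ = 0.080877 (from M/M/c formula)
C(c,a) = [a^c/(c!(1−ρ))]·P₀ = [95.87690/(120·0.5018)]·0.080877
= 1.59210·0.080877 = 0.128765

Final: 0.128765


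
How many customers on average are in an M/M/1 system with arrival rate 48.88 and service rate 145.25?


ρ = λ/μ = 48.88/145.25 = 0.3365
L = ρ/(1−ρ) = 0.3365/(1 − 0.3365) = 0.3365/0.6635 = 0.5072

Final: 0.5072


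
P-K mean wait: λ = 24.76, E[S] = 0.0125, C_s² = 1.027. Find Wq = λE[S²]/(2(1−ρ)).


ρ = λ·E[S] = 24.76·0.0125 = 0.3095
E[S²] = E[S]²(1+C_s²) = 0.0125²·(1+1.027) = 0.0003167
Wq = λ·E[S²]/(2(1−ρ)) = 24.76·0.0003167/(2·0.6905) = 0.005678 hr

Final: 0.005678 hr


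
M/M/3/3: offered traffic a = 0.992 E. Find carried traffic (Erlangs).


B(3,0.992) = 0.061472 (Erlang-B)
Carried load = a(1 − B) = 0.992·(1 − 0.061472) = 0.992·0.938528 = 0.9310 E

Final: 0.9310 Erlangs


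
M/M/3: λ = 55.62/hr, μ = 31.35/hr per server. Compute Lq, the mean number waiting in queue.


a = λ/μ = 1.7742; ρ = a/3 = 0.5914
P₀ = 0.150925
Lq = P₀·a^c·ρ / (c!·(1−ρ)²) = 0.150925·5.58445·0.5914/(6·0.16696)
= 0.49755

Final: 0.49755


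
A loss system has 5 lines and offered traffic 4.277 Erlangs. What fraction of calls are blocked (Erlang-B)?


B(c,a) = (a^c/c!) / Σ_{k=0}^{c} a^k/k!
a^5/5! = 11.926555
Σ terms (k=0..5): 1.00000 + 4.27700 + 9.14636 + 13.03967 + 13.94266 + 11.92655 = 53.332250
B = 11.926555/53.332250 = 0.223627

Final: 0.223627


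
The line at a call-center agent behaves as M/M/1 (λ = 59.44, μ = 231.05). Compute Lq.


ρ = 59.44/231.05 = 0.2573
Lq = ρ²/(1−ρ) = 0.06618/0.7427 = 0.08911

Final: 0.08911


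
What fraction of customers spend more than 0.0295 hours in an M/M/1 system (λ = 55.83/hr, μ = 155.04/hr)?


W ~ Exponential(μ−λ) for M/M/1.
μ − λ = 155.04 − 55.83 = 99.2100
P(W > t) = e^{−(μ−λ)t} = e^{−2.9267} = 0.053574

Final: 0.053574


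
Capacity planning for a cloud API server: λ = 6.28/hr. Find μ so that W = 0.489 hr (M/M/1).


W = 1/(μ−λ) ⇒ μ − λ = 1/W = 1/0.489 = 2.0450
μ = λ + 1/W = 6.28 + 2.0450 = 8.3250 per hr

Final: 8.3250 /hr


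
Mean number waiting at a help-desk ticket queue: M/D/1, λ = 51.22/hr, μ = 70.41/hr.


ρ = 51.22/70.41 = 0.7275
M/D/1: Lq = ρ²/(2(1−ρ)) = 0.5292/(2·0.2725) = 0.97082

Final: 0.97082


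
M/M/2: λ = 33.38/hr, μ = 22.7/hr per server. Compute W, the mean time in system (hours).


a = 1.4705; ρ = 0.7352; P₀ = 0.152577
Lq = P₀·a^c·ρ/(c!(1−ρ)²) = 1.73027
Wq = Lq/λ = 1.73027/33.38 = 0.05184 hr
W = Wq + 1/μ = 0.05184 + 0.04405 = 0.09589 hr

Final: 0.09589 hr


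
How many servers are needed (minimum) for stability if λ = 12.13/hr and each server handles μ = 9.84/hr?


Stability requires cμ > λ ⇔ c > λ/μ.
λ/μ = 12.13/9.84 = 1.2327
Minimum integer c = ⌊1.2327⌋ + 1 = 2
Check: 2·9.84 = 19.68 > 12.13, while 1·9.84 = 9.84 ≤ 12.13

Final: 2 servers


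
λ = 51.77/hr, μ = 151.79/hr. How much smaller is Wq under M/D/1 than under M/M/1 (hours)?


ρ = 51.77/151.79 = 0.3411
Wq(M/M/1) = ρ/(μ−λ) = 0.3411/100.02 = 0.003410 hr
Wq(M/D/1) = ρ/(2(μ−λ)) = 0.001705 hr
Savings = 0.003410 − 0.001705 = 0.001705 hr

Final: 0.001705 hr


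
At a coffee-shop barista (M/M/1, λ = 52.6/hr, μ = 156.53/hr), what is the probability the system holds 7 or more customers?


ρ = 52.6/156.53 = 0.3360
P(N ≥ n) = ρ^n = 0.3360^7 = 0.0004839

Final: 0.0004839


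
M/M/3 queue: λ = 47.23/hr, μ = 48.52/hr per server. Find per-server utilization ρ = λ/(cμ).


ρ = λ/(cμ) = 47.23/(3·48.52) = 47.23/145.56 = 0.3245

Final: 0.3245


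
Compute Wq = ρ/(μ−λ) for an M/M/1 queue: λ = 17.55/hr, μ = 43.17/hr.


ρ = 17.55/43.17 = 0.4065
Wq = ρ/(μ−λ) = 0.4065/(43.17 − 17.55) = 0.4065/25.62 = 0.01587 hr

Final: 0.01587 hr


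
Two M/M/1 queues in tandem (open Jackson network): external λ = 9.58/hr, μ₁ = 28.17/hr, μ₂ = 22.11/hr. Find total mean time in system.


Each node sees arrival rate λ = 9.58/hr (tandem ⇒ throughput preserved).
W₁ = 1/(μ₁−λ) = 1/(28.17−9.58) = 0.05379 hr
W₂ = 1/(μ₂−λ) = 1/(22.11−9.58) = 0.07981 hr
W_total = W₁ + W₂ = 0.05379 + 0.07981 = 0.13360 hr

Final: 0.13360 hr


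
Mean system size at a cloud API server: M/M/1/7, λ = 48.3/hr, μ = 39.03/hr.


ρ = 48.3/39.03 = 1.2375
L = ρ[1 − (K+1)ρ^K + Kρ^(K+1)] / [(1−ρ)(1−ρ^(K+1))]
Numerator: 1.2375·(1 − 8·4.444675 + 7·5.500329) = 4.881847
Denominator: (-0.2375)·(-4.500329) = 1.068871
L = 4.881847/1.068871 = 4.5673

Final: 4.5673


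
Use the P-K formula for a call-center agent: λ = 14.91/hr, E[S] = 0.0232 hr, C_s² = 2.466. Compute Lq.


ρ = λ·E[S] = 14.91·0.0232 = 0.3459
Lq = ρ²(1+C_s²)/(2(1−ρ)) = 0.1197·(1+2.466)/(2·0.6541)
= 0.1197·3.4660/1.3082 = 0.31703

Final: 0.31703


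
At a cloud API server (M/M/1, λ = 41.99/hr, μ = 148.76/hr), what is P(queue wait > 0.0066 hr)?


ρ = 41.99/148.76 = 0.2823
P(Wq > t) = ρ·e^{−(μ−λ)t} = 0.2823·e^{−0.7047}
= 0.2823·0.494266 = 0.139515

Final: 0.139515


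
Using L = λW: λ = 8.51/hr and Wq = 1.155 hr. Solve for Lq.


Lq = λWq = 8.51·1.155 = 9.8291

Final: 9.8291


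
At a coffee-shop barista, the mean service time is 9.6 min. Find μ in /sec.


μ = 1/(service time) in consistent units.
1 second = 0.0166667 min, so μ = 0.0166667/9.6 = 0.001736 per second

Final: 0.001736 /sec


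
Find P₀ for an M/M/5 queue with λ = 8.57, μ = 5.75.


a = λ/μ = 8.57/5.75 = 1.4904; ρ = a/c = 0.2981
Σ_{k=0}^{4} a^k/k! (terms k=0..4) = 1.00000 + 1.49043 + 1.11070 + 0.55181 + 0.20561 = 4.35855
Tail: a^5/(5!(1−ρ)) = 7.35470/(120·0.7019) = 0.08732
P₀ = 1/(4.35855 + 0.08732) = 1/4.44587 = 0.224928

Final: 0.224928


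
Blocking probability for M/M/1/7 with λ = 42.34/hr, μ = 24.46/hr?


ρ = λ/μ = 42.34/24.46 = 1.7310
P_K = (1−ρ)ρ^K/(1−ρ^(K+1)) = (-0.7310·46.565129)/(1 − 80.603743)
= -34.038614/-79.603743 = 0.427601

Final: 0.427601


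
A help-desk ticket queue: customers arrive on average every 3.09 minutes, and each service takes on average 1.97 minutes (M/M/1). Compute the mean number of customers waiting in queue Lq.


λ = 60/3.09 = 19.4175 /hr
μ = 60/1.97 = 30.4569 /hr
ρ = λ/μ = 19.4175/30.4569 = 0.6375
Lq = ρ²/(1−ρ) = 0.4065/0.3625 = 1.1214

Final: 1.1214


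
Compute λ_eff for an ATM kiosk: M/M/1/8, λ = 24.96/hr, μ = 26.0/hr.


ρ = 0.9600; P_K = (1−ρ)ρ^8/(1−ρ^9) = 0.093850
λ_eff = λ(1 − P_K) = 24.96·(1 − 0.093850) = 24.96·0.906150 = 22.6175 /hr

Final: 22.6175 /hr


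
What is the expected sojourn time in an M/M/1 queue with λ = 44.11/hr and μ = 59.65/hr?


W = 1/(μ−λ) = 1/(59.65 − 44.11) = 1/15.54 = 0.06435 hr

Final: 0.06435 hr


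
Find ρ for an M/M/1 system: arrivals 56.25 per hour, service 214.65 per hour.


ρ = λ/μ = 56.25/214.65 = 0.2621

Final: 0.2621


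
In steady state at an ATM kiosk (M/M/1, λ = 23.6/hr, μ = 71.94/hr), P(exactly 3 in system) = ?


ρ = 23.6/71.94 = 0.3281
P_n = (1−ρ)·ρ^n = (1 − 0.3281)·0.3281^3 = 0.6719·0.035304 = 0.023723

Final: 0.023723


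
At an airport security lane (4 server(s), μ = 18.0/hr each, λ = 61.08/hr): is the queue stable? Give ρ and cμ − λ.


Total capacity cμ = 4·18.0 = 72.00/hr
ρ = λ/(cμ) = 61.08/72.00 = 0.8483
Stable ⇔ ρ < 1: YES
Spare capacity = cμ − λ = 72.00 − 61.08 = 10.92/hr

Final: ρ = 0.8483; stable; margin = 10.92/hr


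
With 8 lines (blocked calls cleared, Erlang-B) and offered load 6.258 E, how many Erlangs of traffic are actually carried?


B(8,6.258) = 0.136335 (Erlang-B)
Carried load = a(1 − B) = 6.258·(1 − 0.136335) = 6.258·0.863665 = 5.4048 E

Final: 5.4048 Erlangs


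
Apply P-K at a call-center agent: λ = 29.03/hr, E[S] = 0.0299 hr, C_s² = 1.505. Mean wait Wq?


ρ = λ·E[S] = 29.03·0.0299 = 0.8680
E[S²] = E[S]²(1+C_s²) = 0.0299²·(1+1.505) = 0.002239
Wq = λ·E[S²]/(2(1−ρ)) = 29.03·0.002239/(2·0.1320) = 0.24625 hr

Final: 0.24625 hr


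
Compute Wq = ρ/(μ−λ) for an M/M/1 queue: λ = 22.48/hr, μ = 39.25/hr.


ρ = 22.48/39.25 = 0.5727
Wq = ρ/(μ−λ) = 0.5727/(39.25 − 22.48) = 0.5727/16.77 = 0.03415 hr

Final: 0.03415 hr


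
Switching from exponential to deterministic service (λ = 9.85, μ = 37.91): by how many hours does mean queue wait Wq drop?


ρ = 9.85/37.91 = 0.2598
Wq(M/M/1) = ρ/(μ−λ) = 0.2598/28.06 = 0.009260 hr
Wq(M/D/1) = ρ/(2(μ−λ)) = 0.004630 hr
Savings = 0.009260 − 0.004630 = 0.004630 hr

Final: 0.004630 hr


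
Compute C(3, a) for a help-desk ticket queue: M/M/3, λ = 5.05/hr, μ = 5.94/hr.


a = λ/μ = 0.8502; ρ = a/3 = 0.2834
P₀ = 0.424723 (from M/M/c formula)
C(c,a) = [a^c/(c!(1−ρ))]·P₀ = [0.61449/(6·0.7166)]·0.424723
= 0.14292·0.424723 = 0.060700

Final: 0.060700


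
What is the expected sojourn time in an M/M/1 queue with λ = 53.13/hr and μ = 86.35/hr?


W = 1/(μ−λ) = 1/(86.35 − 53.13) = 1/33.22 = 0.03010 hr

Final: 0.03010 hr


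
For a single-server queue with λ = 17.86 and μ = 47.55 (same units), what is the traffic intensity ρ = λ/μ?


ρ = λ/μ = 17.86/47.55 = 0.3756

Final: 0.3756


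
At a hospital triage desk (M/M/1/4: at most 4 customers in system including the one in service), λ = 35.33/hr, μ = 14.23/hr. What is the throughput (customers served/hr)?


ρ = 2.4828; P_K = (1−ρ)ρ^4/(1−ρ^5) = 0.603625
λ_eff = λ(1 − P_K) = 35.33·(1 − 0.603625) = 35.33·0.396375 = 14.0039 /hr

Final: 14.0039 /hr


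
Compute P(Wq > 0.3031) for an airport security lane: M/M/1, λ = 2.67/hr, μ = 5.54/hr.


ρ = 2.67/5.54 = 0.4819
P(Wq > t) = ρ·e^{−(μ−λ)t} = 0.4819·e^{−0.8699}
= 0.4819·0.418995 = 0.201934

Final: 0.201934


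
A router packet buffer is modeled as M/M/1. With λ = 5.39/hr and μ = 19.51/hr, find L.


ρ = λ/μ = 5.39/19.51 = 0.2763
L = ρ/(1−ρ) = 0.2763/(1 − 0.2763) = 0.2763/0.7237 = 0.3817

Final: 0.3817


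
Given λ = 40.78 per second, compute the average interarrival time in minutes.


Mean interarrival time = 1/λ = 1/40.78 second = 0.02452 second
In minutes: 0.02452 × 0.0166667 = 0.0004087 min

Final: 0.0004087 min


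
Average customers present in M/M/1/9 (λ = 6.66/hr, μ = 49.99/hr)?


ρ = 6.66/49.99 = 0.1332
L = ρ[1 − (K+1)ρ^K + Kρ^(K+1)] / [(1−ρ)(1−ρ^(K+1))]
Numerator: 0.1332·(1 − 10·0.00000001322 + 9·0.000000001762) = 0.133227
Denominator: (0.8668)·(1.000000) = 0.866773
L = 0.133227/0.866773 = 0.1537

Final: 0.1537


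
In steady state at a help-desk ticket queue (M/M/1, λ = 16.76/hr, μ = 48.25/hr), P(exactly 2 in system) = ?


ρ = 16.76/48.25 = 0.3474
P_n = (1−ρ)·ρ^n = (1 − 0.3474)·0.3474^2 = 0.6526·0.120657 = 0.078746

Final: 0.078746


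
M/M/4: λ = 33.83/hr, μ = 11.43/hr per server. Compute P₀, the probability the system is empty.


a = λ/μ = 33.83/11.43 = 2.9598; ρ = a/c = 0.7399
Σ_{k=0}^{3} a^k/k! (terms k=0..3) = 1.00000 + 2.95976 + 4.38007 + 4.32132 = 12.66115
Tail: a^4/(4!(1−ρ)) = 76.74023/(24·0.2601) = 12.29522
P₀ = 1/(12.66115 + 12.29522) = 1/24.95636 = 0.040070

Final: 0.040070


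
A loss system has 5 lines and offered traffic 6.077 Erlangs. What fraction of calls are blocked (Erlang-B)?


B(c,a) = (a^c/c!) / Σ_{k=0}^{c} a^k/k!
a^5/5! = 69.066100
Σ terms (k=0..5): 1.00000 + 6.07700 + 18.46496 + 37.40386 + 56.82582 + 69.06610 = 188.837747
B = 69.066100/188.837747 = 0.365743

Final: 0.365743


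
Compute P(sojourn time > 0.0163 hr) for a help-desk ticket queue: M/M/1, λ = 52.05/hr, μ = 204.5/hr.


W ~ Exponential(μ−λ) for M/M/1.
μ − λ = 204.5 − 52.05 = 152.4500
P(W > t) = e^{−(μ−λ)t} = e^{−2.4849} = 0.083331

Final: 0.083331


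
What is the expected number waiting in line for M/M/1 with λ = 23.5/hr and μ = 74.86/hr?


ρ = 23.5/74.86 = 0.3139
Lq = ρ²/(1−ρ) = 0.09855/0.6861 = 0.1436

Final: 0.1436


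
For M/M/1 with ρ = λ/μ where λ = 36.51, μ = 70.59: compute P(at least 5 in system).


ρ = 36.51/70.59 = 0.5172
P(N ≥ n) = ρ^n = 0.5172^5 = 0.037012

Final: 0.037012


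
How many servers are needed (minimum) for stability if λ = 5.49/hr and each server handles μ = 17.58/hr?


Stability requires cμ > λ ⇔ c > λ/μ.
λ/μ = 5.49/17.58 = 0.3123
Minimum integer c = ⌊0.3123⌋ + 1 = 1
Check: 1·17.58 = 17.58 > 5.49, while 0·17.58 = 0.00 ≤ 5.49

Final: 1 servers


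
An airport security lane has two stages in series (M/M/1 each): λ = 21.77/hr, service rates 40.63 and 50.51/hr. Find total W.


Each node sees arrival rate λ = 21.77/hr (tandem ⇒ throughput preserved).
W₁ = 1/(μ₁−λ) = 1/(40.63−21.77) = 0.05302 hr
W₂ = 1/(μ₂−λ) = 1/(50.51−21.77) = 0.03479 hr
W_total = W₁ + W₂ = 0.05302 + 0.03479 = 0.08782 hr

Final: 0.08782 hr


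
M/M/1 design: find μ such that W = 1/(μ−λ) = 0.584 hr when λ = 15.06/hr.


W = 1/(μ−λ) ⇒ μ − λ = 1/W = 1/0.584 = 1.7123
μ = λ + 1/W = 15.06 + 1.7123 = 16.7723 per hr

Final: 16.7723 /hr


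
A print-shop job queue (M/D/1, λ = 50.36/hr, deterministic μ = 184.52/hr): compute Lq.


ρ = 50.36/184.52 = 0.2729
M/D/1: Lq = ρ²/(2(1−ρ)) = 0.07449/(2·0.7271) = 0.05122

Final: 0.05122


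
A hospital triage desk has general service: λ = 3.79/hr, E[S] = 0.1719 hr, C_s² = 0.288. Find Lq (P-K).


ρ = λ·E[S] = 3.79·0.1719 = 0.6515
Lq = ρ²(1+C_s²)/(2(1−ρ)) = 0.4245·(1+0.288)/(2·0.3485)
= 0.4245·1.2880/0.6970 = 0.78436

Final: 0.78436


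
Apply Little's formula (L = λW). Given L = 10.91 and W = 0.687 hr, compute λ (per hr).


λ = L/W = 10.91/0.687 = 15.8806 /hr

Final: 15.8806 /hr


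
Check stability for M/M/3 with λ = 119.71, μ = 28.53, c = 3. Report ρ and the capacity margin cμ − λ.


Total capacity cμ = 3·28.53 = 85.59/hr
ρ = λ/(cμ) = 119.71/85.59 = 1.3986
Stable ⇔ ρ < 1: NO
Spare capacity = cμ − λ = 85.59 − 119.71 = -34.12/hr

Final: ρ = 1.3986; unstable; margin = -34.12/hr


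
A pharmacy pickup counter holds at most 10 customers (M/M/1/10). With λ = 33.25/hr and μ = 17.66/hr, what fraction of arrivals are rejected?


ρ = λ/μ = 33.25/17.66 = 1.8828
P_K = (1−ρ)ρ^K/(1−ρ^(K+1)) = (-0.8828·559.769851)/(1 − 1053.926815)
= -494.156964/-1052.926815 = 0.469317

Final: 0.469317


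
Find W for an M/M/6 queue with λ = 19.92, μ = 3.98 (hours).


a = 5.0050; ρ = 0.8342; P₀ = 0.004476
Lq = P₀·a^c·ρ/(c!(1−ρ)²) = 2.96449
Wq = Lq/λ = 2.96449/19.92 = 0.14882 hr
W = Wq + 1/μ = 0.14882 + 0.25126 = 0.40008 hr

Final: 0.40008 hr


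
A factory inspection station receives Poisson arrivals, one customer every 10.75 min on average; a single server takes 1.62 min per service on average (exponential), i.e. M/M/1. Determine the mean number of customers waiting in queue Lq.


λ = 60/10.75 = 5.5814 /hr
μ = 60/1.62 = 37.0370 /hr
ρ = λ/μ = 5.5814/37.0370 = 0.1507
Lq = ρ²/(1−ρ) = 0.02271/0.8493 = 0.02674

Final: 0.02674


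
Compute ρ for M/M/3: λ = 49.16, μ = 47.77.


ρ = λ/(cμ) = 49.16/(3·47.77) = 49.16/143.31 = 0.3430

Final: 0.3430


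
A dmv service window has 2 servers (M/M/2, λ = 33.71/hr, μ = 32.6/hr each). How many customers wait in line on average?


a = λ/μ = 1.0340; ρ = a/2 = 0.5170
P₀ = 0.318370
Lq = P₀·a^c·ρ / (c!·(1−ρ)²) = 0.318370·1.06926·0.5170/(2·0.23327)
= 0.37726

Final: 0.37726


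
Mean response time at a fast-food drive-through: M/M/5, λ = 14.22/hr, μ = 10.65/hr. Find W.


a = 1.3352; ρ = 0.2670; P₀ = 0.262880
Lq = P₀·a^c·ρ/(c!(1−ρ)²) = 0.004621
Wq = Lq/λ = 0.004621/14.22 = 0.0003250 hr
W = Wq + 1/μ = 0.0003250 + 0.09390 = 0.09422 hr

Final: 0.09422 hr


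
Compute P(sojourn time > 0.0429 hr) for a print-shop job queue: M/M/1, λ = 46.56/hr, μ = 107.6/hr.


W ~ Exponential(μ−λ) for M/M/1.
μ − λ = 107.6 − 46.56 = 61.0400
P(W > t) = e^{−(μ−λ)t} = e^{−2.6186} = 0.072904

Final: 0.072904


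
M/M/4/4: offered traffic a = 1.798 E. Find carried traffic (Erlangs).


B(4,1.798) = 0.074839 (Erlang-B)
Carried load = a(1 − B) = 1.798·(1 − 0.074839) = 1.798·0.925161 = 1.6634 E

Final: 1.6634 Erlangs


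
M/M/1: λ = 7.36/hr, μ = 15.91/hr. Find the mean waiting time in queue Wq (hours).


ρ = 7.36/15.91 = 0.4626
Wq = ρ/(μ−λ) = 0.4626/(15.91 − 7.36) = 0.4626/8.55 = 0.05411 hr

Final: 0.05411 hr


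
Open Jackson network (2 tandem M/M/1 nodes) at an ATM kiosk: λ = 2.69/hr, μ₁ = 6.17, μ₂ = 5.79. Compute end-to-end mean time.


Each node sees arrival rate λ = 2.69/hr (tandem ⇒ throughput preserved).
W₁ = 1/(μ₁−λ) = 1/(6.17−2.69) = 0.28736 hr
W₂ = 1/(μ₂−λ) = 1/(5.79−2.69) = 0.32258 hr
W_total = W₁ + W₂ = 0.28736 + 0.32258 = 0.60994 hr

Final: 0.60994 hr


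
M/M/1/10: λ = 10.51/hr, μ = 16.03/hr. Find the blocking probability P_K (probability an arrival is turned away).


ρ = λ/μ = 10.51/16.03 = 0.6556
P_K = (1−ρ)ρ^K/(1−ρ^(K+1)) = (0.3444·0.014679)/(1 − 0.009624)
= 0.005055/0.990376 = 0.005104

Final: 0.005104


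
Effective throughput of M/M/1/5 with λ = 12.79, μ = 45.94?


ρ = 0.2784; P_K = (1−ρ)ρ^5/(1−ρ^6) = 0.001208
λ_eff = λ(1 − P_K) = 12.79·(1 − 0.001208) = 12.79·0.998792 = 12.7746 /hr

Final: 12.7746 /hr


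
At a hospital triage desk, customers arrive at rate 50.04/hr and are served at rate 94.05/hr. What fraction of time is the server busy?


ρ = λ/μ = 50.04/94.05 = 0.5321

Final: 0.5321


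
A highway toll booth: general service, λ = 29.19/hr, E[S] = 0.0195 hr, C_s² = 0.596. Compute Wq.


ρ = λ·E[S] = 29.19·0.0195 = 0.5692
E[S²] = E[S]²(1+C_s²) = 0.0195²·(1+0.596) = 0.0006069
Wq = λ·E[S²]/(2(1−ρ)) = 29.19·0.0006069/(2·0.4308) = 0.02056 hr

Final: 0.02056 hr


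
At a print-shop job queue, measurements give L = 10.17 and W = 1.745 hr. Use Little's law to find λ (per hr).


λ = L/W = 10.17/1.745 = 5.8281 /hr

Final: 5.8281 /hr


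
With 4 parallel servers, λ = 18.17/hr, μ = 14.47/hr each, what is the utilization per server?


ρ = λ/(cμ) = 18.17/(4·14.47) = 18.17/57.88 = 0.3139

Final: 0.3139


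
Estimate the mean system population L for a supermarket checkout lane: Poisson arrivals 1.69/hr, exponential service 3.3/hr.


ρ = λ/μ = 1.69/3.3 = 0.5121
L = ρ/(1−ρ) = 0.5121/(1 − 0.5121) = 0.5121/0.4879 = 1.0497

Final: 1.0497


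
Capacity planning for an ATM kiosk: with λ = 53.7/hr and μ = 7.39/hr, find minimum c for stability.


Stability requires cμ > λ ⇔ c > λ/μ.
λ/μ = 53.7/7.39 = 7.2666
Minimum integer c = ⌊7.2666⌋ + 1 = 8
Check: 8·7.39 = 59.12 > 53.7, while 7·7.39 = 51.73 ≤ 53.7

Final: 8 servers


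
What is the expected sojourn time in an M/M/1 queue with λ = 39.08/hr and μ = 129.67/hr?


W = 1/(μ−λ) = 1/(129.67 − 39.08) = 1/90.59 = 0.01104 hr

Final: 0.01104 hr


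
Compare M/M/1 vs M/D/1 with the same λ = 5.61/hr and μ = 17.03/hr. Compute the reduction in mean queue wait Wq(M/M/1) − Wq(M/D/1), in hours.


ρ = 5.61/17.03 = 0.3294
Wq(M/M/1) = ρ/(μ−λ) = 0.3294/11.42 = 0.02885 hr
Wq(M/D/1) = ρ/(2(μ−λ)) = 0.01442 hr
Savings = 0.02885 − 0.01442 = 0.01442 hr

Final: 0.01442 hr


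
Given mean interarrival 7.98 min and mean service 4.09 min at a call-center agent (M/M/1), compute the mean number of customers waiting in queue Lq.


λ = 60/7.98 = 7.5188 /hr
μ = 60/4.09 = 14.6699 /hr
ρ = λ/μ = 7.5188/14.6699 = 0.5125
Lq = ρ²/(1−ρ) = 0.2627/0.4875 = 0.5389

Final: 0.5389


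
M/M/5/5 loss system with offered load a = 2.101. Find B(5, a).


B(c,a) = (a^c/c!) / Σ_{k=0}^{c} a^k/k!
a^5/5! = 0.341153
Σ terms (k=0..5): 1.00000 + 2.10100 + 2.20710 + 1.54571 + 0.81188 + 0.34115 = 8.006842
B = 0.341153/8.006842 = 0.042608

Final: 0.042608


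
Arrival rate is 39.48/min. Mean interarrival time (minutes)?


Mean interarrival time = 1/λ = 1/39.48 minute = 0.02533 minute
In minutes: 0.02533 × 1 = 0.02533 min

Final: 0.02533 min


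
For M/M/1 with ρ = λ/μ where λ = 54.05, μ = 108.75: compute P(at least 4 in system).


ρ = 54.05/108.75 = 0.4970
P(N ≥ n) = ρ^n = 0.4970^4 = 0.061019

Final: 0.061019


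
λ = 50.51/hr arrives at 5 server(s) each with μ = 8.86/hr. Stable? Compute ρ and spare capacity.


Total capacity cμ = 5·8.86 = 44.30/hr
ρ = λ/(cμ) = 50.51/44.30 = 1.1402
Stable ⇔ ρ < 1: NO
Spare capacity = cμ − λ = 44.30 − 50.51 = -6.21/hr

Final: ρ = 1.1402; unstable; margin = -6.21/hr


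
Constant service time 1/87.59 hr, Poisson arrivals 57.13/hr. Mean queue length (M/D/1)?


ρ = 57.13/87.59 = 0.6522
M/D/1: Lq = ρ²/(2(1−ρ)) = 0.4254/(2·0.3478) = 0.61167

Final: 0.61167


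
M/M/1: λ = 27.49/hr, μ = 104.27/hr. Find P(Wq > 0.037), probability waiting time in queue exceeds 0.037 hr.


ρ = 27.49/104.27 = 0.2636
P(Wq > t) = ρ·e^{−(μ−λ)t} = 0.2636·e^{−2.8409}
= 0.2636·0.058375 = 0.015390

Final: 0.015390


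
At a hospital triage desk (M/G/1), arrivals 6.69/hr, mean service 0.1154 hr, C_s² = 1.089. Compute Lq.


ρ = λ·E[S] = 6.69·0.1154 = 0.7720
Lq = ρ²(1+C_s²)/(2(1−ρ)) = 0.5960·(1+1.089)/(2·0.2280)
= 0.5960·2.0890/0.4559 = 2.73078

Final: 2.73078


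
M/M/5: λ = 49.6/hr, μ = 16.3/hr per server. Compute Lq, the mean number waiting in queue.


a = λ/μ = 3.0429; ρ = a/5 = 0.6086
P₀ = 0.044453
Lq = P₀·a^c·ρ / (c!·(1−ρ)²) = 0.044453·260.89777·0.6086/(120·0.15320)
= 0.38392

Final: 0.38392


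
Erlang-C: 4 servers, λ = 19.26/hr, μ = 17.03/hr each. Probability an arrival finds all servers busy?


a = λ/μ = 1.1309; ρ = a/4 = 0.2827
P₀ = 0.321897 (from M/M/c formula)
C(c,a) = [a^c/(c!(1−ρ))]·P₀ = [1.63594/(24·0.7173)]·0.321897
= 0.09503·0.321897 = 0.030591

Final: 0.030591


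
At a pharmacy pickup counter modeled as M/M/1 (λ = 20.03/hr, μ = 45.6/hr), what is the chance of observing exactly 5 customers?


ρ = 20.03/45.6 = 0.4393
P_n = (1−ρ)·ρ^n = (1 − 0.4393)·0.4393^5 = 0.5607·0.016352 = 0.009170

Final: 0.009170


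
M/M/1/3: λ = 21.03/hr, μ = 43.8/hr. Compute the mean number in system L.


ρ = 21.03/43.8 = 0.4801
L = ρ[1 − (K+1)ρ^K + Kρ^(K+1)] / [(1−ρ)(1−ρ^(K+1))]
Numerator: 0.4801·(1 − 4·0.110687 + 3·0.053145) = 0.344108
Denominator: (0.5199)·(0.946855) = 0.492235
L = 0.344108/0.492235 = 0.6991

Final: 0.6991


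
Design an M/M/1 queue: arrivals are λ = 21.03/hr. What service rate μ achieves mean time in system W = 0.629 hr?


W = 1/(μ−λ) ⇒ μ − λ = 1/W = 1/0.629 = 1.5898
μ = λ + 1/W = 21.03 + 1.5898 = 22.6198 per hr

Final: 22.6198 /hr


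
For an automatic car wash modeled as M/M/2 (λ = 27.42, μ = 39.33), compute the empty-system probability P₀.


a = λ/μ = 27.42/39.33 = 0.6972; ρ = a/c = 0.3486
Σ_{k=0}^{1} a^k/k! (terms k=0..1) = 1.00000 + 0.69718 = 1.69718
Tail: a^2/(2!(1−ρ)) = 0.48606/(2·0.6514) = 0.37308
P₀ = 1/(1.69718 + 0.37308) = 1/2.07026 = 0.483032

Final: 0.483032


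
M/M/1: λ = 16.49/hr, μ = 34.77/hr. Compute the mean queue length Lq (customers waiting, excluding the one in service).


ρ = 16.49/34.77 = 0.4743
Lq = ρ²/(1−ρ) = 0.2249/0.5257 = 0.4278

Final: 0.4278


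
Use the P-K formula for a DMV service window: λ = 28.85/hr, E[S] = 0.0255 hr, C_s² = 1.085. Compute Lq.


ρ = λ·E[S] = 28.85·0.0255 = 0.7357
Lq = ρ²(1+C_s²)/(2(1−ρ)) = 0.5412·(1+1.085)/(2·0.2643)
= 0.5412·2.0850/0.5287 = 2.13457

Final: 2.13457


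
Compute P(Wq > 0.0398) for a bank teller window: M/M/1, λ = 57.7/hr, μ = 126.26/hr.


ρ = 57.7/126.26 = 0.4570
P(Wq > t) = ρ·e^{−(μ−λ)t} = 0.4570·e^{−2.7287}
= 0.4570·0.065305 = 0.029844

Final: 0.029844


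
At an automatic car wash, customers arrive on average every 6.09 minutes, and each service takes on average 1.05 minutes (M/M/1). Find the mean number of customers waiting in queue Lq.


λ = 60/6.09 = 9.8522 /hr
μ = 60/1.05 = 57.1429 /hr
ρ = λ/μ = 9.8522/57.1429 = 0.1724
Lq = ρ²/(1−ρ) = 0.02973/0.8276 = 0.03592

Final: 0.03592


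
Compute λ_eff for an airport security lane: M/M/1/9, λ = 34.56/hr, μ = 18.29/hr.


ρ = 1.8896; P_K = (1−ρ)ρ^9/(1−ρ^10) = 0.471588
λ_eff = λ(1 − P_K) = 34.56·(1 − 0.471588) = 34.56·0.528412 = 18.2619 /hr

Final: 18.2619 /hr


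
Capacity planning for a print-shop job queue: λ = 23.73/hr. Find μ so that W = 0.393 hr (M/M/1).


W = 1/(μ−λ) ⇒ μ − λ = 1/W = 1/0.393 = 2.5445
μ = λ + 1/W = 23.73 + 2.5445 = 26.2745 per hr

Final: 26.2745 /hr


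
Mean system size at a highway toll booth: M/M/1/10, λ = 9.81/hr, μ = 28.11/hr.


ρ = 9.81/28.11 = 0.3490
L = ρ[1 − (K+1)ρ^K + Kρ^(K+1)] / [(1−ρ)(1−ρ^(K+1))]
Numerator: 0.3490·(1 − 11·0.00002680 + 10·0.000009352) = 0.348916
Denominator: (0.6510)·(0.999991) = 0.651008
L = 0.348916/0.651008 = 0.5360

Final: 0.5360
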